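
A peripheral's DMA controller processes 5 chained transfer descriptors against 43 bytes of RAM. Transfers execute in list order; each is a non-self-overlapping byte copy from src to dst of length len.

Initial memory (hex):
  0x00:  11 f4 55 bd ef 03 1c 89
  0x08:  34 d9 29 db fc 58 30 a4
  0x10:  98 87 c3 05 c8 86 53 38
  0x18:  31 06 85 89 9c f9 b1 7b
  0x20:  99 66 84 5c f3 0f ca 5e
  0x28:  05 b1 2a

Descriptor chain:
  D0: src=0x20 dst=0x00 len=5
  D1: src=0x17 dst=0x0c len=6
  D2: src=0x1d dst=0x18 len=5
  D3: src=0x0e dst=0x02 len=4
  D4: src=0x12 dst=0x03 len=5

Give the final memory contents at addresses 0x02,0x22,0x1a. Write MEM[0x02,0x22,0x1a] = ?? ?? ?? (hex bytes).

MEM[0x02,0x22,0x1a] = 06 84 7b

D0: mem[0x00..0x04] <- [99 66 84 5c f3]
D1: mem[0x0c..0x11] <- [38 31 06 85 89 9c]
D2: mem[0x18..0x1c] <- [f9 b1 7b 99 66]
D3: mem[0x02..0x05] <- [06 85 89 9c]
D4: mem[0x03..0x07] <- [c3 05 c8 86 53]
query mem[0x02]=0x06, mem[0x22]=0x84, mem[0x1a]=0x7b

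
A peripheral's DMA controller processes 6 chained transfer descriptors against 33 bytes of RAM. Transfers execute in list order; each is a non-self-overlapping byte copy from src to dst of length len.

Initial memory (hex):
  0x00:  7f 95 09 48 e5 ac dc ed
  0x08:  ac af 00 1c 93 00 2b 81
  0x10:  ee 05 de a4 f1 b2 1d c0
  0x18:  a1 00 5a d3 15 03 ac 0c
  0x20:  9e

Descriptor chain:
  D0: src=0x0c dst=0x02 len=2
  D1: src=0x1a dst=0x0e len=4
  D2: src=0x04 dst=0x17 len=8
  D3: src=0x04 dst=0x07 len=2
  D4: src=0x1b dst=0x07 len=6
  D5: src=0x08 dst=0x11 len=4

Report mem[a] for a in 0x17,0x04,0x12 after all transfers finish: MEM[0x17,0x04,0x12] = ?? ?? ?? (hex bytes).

  after D0: wrote 2B at 0x02 = 9300
  after D1: wrote 4B at 0x0e = 5ad31503
  after D2: wrote 8B at 0x17 = e5acdcedacaf001c
  after D3: wrote 2B at 0x07 = e5ac
  after D4: wrote 6B at 0x07 = acaf001c0c9e
  after D5: wrote 4B at 0x11 = af001c0c
query mem[0x17]=0xe5, mem[0x04]=0xe5, mem[0x12]=0x00

MEM[0x17,0x04,0x12] = e5 e5 00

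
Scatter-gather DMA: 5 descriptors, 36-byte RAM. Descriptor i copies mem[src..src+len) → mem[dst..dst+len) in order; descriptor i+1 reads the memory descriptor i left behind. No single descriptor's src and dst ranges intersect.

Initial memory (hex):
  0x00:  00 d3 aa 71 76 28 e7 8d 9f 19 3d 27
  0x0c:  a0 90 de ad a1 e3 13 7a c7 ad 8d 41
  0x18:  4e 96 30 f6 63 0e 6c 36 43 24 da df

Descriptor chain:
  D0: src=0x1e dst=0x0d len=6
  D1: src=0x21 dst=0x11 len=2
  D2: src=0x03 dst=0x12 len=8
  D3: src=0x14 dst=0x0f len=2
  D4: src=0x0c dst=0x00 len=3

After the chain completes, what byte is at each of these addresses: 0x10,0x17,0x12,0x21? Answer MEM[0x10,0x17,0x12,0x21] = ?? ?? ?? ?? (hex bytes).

  after D0: wrote 6B at 0x0d = 6c364324dadf
  after D1: wrote 2B at 0x11 = 24da
  after D2: wrote 8B at 0x12 = 717628e78d9f193d
  after D3: wrote 2B at 0x0f = 28e7
  after D4: wrote 3B at 0x00 = a06c36
query mem[0x10]=0xe7, mem[0x17]=0x9f, mem[0x12]=0x71, mem[0x21]=0x24

MEM[0x10,0x17,0x12,0x21] = e7 9f 71 24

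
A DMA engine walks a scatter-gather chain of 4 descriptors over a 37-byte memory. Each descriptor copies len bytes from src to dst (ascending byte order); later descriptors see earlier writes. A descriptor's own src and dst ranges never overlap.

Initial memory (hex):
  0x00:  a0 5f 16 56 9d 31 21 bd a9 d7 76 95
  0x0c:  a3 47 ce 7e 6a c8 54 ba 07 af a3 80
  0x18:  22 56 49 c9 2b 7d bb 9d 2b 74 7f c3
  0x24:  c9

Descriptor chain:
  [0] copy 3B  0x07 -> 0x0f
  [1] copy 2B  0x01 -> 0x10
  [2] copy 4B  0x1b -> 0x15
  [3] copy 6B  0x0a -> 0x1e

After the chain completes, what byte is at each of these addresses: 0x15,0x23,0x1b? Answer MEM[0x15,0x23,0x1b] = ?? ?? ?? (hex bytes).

#0 dst[0x0f+3] := {0xbd,0xa9,0xd7}
#1 dst[0x10+2] := {0x5f,0x16}
#2 dst[0x15+4] := {0xc9,0x2b,0x7d,0xbb}
#3 dst[0x1e+6] := {0x76,0x95,0xa3,0x47,0xce,0xbd}
query mem[0x15]=0xc9, mem[0x23]=0xbd, mem[0x1b]=0xc9

MEM[0x15,0x23,0x1b] = c9 bd c9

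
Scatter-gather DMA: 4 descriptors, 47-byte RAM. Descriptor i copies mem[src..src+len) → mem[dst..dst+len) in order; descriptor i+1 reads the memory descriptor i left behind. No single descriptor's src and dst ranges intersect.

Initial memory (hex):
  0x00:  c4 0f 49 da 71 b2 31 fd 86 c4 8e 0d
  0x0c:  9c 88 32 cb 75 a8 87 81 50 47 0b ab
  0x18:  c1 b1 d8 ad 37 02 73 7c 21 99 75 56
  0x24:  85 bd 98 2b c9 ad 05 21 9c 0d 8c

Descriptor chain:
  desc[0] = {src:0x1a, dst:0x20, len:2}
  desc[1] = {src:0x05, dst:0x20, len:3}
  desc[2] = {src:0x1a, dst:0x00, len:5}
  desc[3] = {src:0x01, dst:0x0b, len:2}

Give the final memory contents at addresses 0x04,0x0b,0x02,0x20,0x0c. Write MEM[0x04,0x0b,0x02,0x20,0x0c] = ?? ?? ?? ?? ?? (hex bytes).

[0] 0x1a->0x20 len=2 : d8 ad
[1] 0x05->0x20 len=3 : b2 31 fd
[2] 0x1a->0x00 len=5 : d8 ad 37 02 73
[3] 0x01->0x0b len=2 : ad 37
query mem[0x04]=0x73, mem[0x0b]=0xad, mem[0x02]=0x37, mem[0x20]=0xb2, mem[0x0c]=0x37

MEM[0x04,0x0b,0x02,0x20,0x0c] = 73 ad 37 b2 37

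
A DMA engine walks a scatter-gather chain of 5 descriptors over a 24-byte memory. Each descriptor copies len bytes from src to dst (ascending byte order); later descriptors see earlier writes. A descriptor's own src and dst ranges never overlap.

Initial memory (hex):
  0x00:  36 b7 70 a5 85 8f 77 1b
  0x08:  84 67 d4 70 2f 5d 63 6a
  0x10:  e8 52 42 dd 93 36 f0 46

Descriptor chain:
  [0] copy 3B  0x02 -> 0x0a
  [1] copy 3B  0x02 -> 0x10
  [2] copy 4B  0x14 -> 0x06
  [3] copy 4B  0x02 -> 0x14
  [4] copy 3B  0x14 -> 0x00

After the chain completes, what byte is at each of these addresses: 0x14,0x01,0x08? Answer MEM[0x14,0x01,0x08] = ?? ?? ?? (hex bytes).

  after D0: wrote 3B at 0x0a = 70a585
  after D1: wrote 3B at 0x10 = 70a585
  after D2: wrote 4B at 0x06 = 9336f046
  after D3: wrote 4B at 0x14 = 70a5858f
  after D4: wrote 3B at 0x00 = 70a585
query mem[0x14]=0x70, mem[0x01]=0xa5, mem[0x08]=0xf0

MEM[0x14,0x01,0x08] = 70 a5 f0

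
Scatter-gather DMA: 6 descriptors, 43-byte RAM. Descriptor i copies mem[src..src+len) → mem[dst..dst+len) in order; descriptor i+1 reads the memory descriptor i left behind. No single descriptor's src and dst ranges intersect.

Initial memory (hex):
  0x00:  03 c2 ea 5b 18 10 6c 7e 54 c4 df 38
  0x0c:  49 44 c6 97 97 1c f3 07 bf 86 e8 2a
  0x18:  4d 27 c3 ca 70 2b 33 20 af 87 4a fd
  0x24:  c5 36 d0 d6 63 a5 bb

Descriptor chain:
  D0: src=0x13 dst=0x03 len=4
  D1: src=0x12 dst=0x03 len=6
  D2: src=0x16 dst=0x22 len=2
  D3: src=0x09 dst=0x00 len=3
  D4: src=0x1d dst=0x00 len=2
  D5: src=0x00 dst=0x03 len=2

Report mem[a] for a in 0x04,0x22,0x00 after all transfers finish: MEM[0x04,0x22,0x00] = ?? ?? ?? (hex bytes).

[0] 0x13->0x03 len=4 : 07 bf 86 e8
[1] 0x12->0x03 len=6 : f3 07 bf 86 e8 2a
[2] 0x16->0x22 len=2 : e8 2a
[3] 0x09->0x00 len=3 : c4 df 38
[4] 0x1d->0x00 len=2 : 2b 33
[5] 0x00->0x03 len=2 : 2b 33
query mem[0x04]=0x33, mem[0x22]=0xe8, mem[0x00]=0x2b

MEM[0x04,0x22,0x00] = 33 e8 2b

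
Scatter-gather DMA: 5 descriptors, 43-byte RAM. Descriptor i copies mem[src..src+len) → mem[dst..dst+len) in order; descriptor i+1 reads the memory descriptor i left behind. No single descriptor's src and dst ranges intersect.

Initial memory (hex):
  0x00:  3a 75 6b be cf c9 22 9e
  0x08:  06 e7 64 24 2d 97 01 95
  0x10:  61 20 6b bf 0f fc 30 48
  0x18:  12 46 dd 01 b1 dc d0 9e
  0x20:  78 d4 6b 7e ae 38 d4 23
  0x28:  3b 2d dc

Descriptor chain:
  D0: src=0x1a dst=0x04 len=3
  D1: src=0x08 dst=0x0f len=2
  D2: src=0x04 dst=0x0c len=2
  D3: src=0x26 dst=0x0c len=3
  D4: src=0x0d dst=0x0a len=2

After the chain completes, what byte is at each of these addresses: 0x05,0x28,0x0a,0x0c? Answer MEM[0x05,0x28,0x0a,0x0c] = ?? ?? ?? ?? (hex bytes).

#0 dst[0x04+3] := {0xdd,0x01,0xb1}
#1 dst[0x0f+2] := {0x06,0xe7}
#2 dst[0x0c+2] := {0xdd,0x01}
#3 dst[0x0c+3] := {0xd4,0x23,0x3b}
#4 dst[0x0a+2] := {0x23,0x3b}
query mem[0x05]=0x01, mem[0x28]=0x3b, mem[0x0a]=0x23, mem[0x0c]=0xd4

MEM[0x05,0x28,0x0a,0x0c] = 01 3b 23 d4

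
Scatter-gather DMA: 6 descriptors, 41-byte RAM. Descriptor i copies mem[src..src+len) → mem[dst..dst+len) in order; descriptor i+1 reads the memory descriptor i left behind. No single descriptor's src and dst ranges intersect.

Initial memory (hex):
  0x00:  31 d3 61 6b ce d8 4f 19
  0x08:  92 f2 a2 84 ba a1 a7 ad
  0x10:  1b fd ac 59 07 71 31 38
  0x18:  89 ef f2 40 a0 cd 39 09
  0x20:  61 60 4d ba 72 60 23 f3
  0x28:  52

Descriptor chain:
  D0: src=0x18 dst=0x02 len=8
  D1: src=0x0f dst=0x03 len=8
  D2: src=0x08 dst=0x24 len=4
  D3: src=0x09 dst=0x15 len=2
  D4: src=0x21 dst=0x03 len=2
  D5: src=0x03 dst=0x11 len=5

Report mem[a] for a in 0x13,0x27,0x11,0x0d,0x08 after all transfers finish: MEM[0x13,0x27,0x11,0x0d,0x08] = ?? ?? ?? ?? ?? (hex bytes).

D0: mem[0x02..0x09] <- [89 ef f2 40 a0 cd 39 09]
D1: mem[0x03..0x0a] <- [ad 1b fd ac 59 07 71 31]
D2: mem[0x24..0x27] <- [07 71 31 84]
D3: mem[0x15..0x16] <- [71 31]
D4: mem[0x03..0x04] <- [60 4d]
D5: mem[0x11..0x15] <- [60 4d fd ac 59]
query mem[0x13]=0xfd, mem[0x27]=0x84, mem[0x11]=0x60, mem[0x0d]=0xa1, mem[0x08]=0x07

MEM[0x13,0x27,0x11,0x0d,0x08] = fd 84 60 a1 07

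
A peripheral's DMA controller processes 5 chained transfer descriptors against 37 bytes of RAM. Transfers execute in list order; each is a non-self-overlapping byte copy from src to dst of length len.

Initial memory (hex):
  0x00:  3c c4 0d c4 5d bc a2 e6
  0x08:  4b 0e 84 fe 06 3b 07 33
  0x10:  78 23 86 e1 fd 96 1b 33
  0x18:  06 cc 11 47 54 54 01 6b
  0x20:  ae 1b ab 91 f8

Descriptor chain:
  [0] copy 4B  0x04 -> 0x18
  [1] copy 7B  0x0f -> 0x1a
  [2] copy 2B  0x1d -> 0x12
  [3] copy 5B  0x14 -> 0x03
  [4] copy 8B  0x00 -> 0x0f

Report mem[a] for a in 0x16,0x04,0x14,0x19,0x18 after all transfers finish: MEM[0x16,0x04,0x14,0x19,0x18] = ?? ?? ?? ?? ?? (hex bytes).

  after D0: wrote 4B at 0x18 = 5dbca2e6
  after D1: wrote 7B at 0x1a = 33782386e1fd96
  after D2: wrote 2B at 0x12 = 86e1
  after D3: wrote 5B at 0x03 = fd961b335d
  after D4: wrote 8B at 0x0f = 3cc40dfd961b335d
query mem[0x16]=0x5d, mem[0x04]=0x96, mem[0x14]=0x1b, mem[0x19]=0xbc, mem[0x18]=0x5d

MEM[0x16,0x04,0x14,0x19,0x18] = 5d 96 1b bc 5d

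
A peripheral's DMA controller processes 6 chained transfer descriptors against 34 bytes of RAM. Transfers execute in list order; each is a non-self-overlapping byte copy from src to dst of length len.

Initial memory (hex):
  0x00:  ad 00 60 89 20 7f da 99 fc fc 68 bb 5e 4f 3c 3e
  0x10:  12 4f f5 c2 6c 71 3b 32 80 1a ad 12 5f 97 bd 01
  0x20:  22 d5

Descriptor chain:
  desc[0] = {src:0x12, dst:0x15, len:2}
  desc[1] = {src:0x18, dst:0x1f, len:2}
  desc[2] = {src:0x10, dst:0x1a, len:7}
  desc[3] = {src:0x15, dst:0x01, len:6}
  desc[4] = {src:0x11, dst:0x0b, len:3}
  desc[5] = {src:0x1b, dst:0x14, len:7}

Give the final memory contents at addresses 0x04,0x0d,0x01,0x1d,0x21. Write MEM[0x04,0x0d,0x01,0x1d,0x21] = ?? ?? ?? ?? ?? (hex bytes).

MEM[0x04,0x0d,0x01,0x1d,0x21] = 80 c2 f5 c2 d5

D0: mem[0x15..0x16] <- [f5 c2]
D1: mem[0x1f..0x20] <- [80 1a]
D2: mem[0x1a..0x20] <- [12 4f f5 c2 6c f5 c2]
D3: mem[0x01..0x06] <- [f5 c2 32 80 1a 12]
D4: mem[0x0b..0x0d] <- [4f f5 c2]
D5: mem[0x14..0x1a] <- [4f f5 c2 6c f5 c2 d5]
query mem[0x04]=0x80, mem[0x0d]=0xc2, mem[0x01]=0xf5, mem[0x1d]=0xc2, mem[0x21]=0xd5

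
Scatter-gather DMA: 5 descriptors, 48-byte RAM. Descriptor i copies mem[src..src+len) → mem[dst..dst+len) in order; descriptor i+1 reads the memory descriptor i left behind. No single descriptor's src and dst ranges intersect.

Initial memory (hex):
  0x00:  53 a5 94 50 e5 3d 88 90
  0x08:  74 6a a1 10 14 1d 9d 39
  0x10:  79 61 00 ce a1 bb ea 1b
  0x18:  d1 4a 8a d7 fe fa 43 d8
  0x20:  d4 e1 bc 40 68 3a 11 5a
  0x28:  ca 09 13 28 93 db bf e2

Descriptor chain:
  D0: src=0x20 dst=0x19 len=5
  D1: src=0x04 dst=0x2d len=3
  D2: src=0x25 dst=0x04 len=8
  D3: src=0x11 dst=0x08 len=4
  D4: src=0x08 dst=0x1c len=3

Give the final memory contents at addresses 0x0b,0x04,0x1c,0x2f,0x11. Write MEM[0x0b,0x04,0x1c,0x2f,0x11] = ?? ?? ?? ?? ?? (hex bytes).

#0 dst[0x19+5] := {0xd4,0xe1,0xbc,0x40,0x68}
#1 dst[0x2d+3] := {0xe5,0x3d,0x88}
#2 dst[0x04+8] := {0x3a,0x11,0x5a,0xca,0x09,0x13,0x28,0x93}
#3 dst[0x08+4] := {0x61,0x00,0xce,0xa1}
#4 dst[0x1c+3] := {0x61,0x00,0xce}
query mem[0x0b]=0xa1, mem[0x04]=0x3a, mem[0x1c]=0x61, mem[0x2f]=0x88, mem[0x11]=0x61

MEM[0x0b,0x04,0x1c,0x2f,0x11] = a1 3a 61 88 61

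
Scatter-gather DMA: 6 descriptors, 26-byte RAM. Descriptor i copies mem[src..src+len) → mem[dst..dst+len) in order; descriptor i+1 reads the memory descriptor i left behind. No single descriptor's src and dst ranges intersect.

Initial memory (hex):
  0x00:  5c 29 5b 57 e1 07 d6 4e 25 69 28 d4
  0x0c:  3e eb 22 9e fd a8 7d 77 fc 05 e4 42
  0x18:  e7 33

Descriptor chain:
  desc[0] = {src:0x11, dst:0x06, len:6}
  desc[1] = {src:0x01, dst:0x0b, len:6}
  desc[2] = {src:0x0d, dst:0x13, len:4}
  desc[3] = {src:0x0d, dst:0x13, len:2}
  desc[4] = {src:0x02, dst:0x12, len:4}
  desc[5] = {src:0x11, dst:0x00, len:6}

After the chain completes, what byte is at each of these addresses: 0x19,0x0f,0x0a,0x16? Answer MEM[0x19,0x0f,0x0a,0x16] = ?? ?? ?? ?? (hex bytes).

MEM[0x19,0x0f,0x0a,0x16] = 33 07 05 a8

  after D0: wrote 6B at 0x06 = a87d77fc05e4
  after D1: wrote 6B at 0x0b = 295b57e107a8
  after D2: wrote 4B at 0x13 = 57e107a8
  after D3: wrote 2B at 0x13 = 57e1
  after D4: wrote 4B at 0x12 = 5b57e107
  after D5: wrote 6B at 0x00 = a85b57e107a8
query mem[0x19]=0x33, mem[0x0f]=0x07, mem[0x0a]=0x05, mem[0x16]=0xa8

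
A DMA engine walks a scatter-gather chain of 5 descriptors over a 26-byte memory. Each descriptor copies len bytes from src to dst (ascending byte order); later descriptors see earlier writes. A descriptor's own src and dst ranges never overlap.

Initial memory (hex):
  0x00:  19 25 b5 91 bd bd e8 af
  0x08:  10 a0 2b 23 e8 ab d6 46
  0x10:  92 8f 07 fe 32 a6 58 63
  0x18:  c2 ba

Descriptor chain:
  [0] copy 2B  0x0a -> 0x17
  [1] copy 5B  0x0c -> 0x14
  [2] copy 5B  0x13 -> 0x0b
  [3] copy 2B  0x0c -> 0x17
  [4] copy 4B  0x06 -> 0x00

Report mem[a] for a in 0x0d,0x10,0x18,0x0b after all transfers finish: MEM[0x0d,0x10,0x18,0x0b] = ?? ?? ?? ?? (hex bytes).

[0] 0x0a->0x17 len=2 : 2b 23
[1] 0x0c->0x14 len=5 : e8 ab d6 46 92
[2] 0x13->0x0b len=5 : fe e8 ab d6 46
[3] 0x0c->0x17 len=2 : e8 ab
[4] 0x06->0x00 len=4 : e8 af 10 a0
query mem[0x0d]=0xab, mem[0x10]=0x92, mem[0x18]=0xab, mem[0x0b]=0xfe

MEM[0x0d,0x10,0x18,0x0b] = ab 92 ab fe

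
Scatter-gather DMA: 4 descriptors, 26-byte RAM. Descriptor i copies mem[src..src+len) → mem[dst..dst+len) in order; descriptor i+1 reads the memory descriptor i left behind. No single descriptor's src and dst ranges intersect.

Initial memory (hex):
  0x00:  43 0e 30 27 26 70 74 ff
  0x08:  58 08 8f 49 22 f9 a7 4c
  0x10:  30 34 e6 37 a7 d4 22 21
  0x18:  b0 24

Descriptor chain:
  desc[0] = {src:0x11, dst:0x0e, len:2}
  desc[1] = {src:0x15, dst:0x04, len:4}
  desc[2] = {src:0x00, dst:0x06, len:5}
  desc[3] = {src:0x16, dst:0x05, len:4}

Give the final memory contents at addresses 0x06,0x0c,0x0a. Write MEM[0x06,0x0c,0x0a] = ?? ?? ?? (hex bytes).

  after D0: wrote 2B at 0x0e = 34e6
  after D1: wrote 4B at 0x04 = d42221b0
  after D2: wrote 5B at 0x06 = 430e3027d4
  after D3: wrote 4B at 0x05 = 2221b024
query mem[0x06]=0x21, mem[0x0c]=0x22, mem[0x0a]=0xd4

MEM[0x06,0x0c,0x0a] = 21 22 d4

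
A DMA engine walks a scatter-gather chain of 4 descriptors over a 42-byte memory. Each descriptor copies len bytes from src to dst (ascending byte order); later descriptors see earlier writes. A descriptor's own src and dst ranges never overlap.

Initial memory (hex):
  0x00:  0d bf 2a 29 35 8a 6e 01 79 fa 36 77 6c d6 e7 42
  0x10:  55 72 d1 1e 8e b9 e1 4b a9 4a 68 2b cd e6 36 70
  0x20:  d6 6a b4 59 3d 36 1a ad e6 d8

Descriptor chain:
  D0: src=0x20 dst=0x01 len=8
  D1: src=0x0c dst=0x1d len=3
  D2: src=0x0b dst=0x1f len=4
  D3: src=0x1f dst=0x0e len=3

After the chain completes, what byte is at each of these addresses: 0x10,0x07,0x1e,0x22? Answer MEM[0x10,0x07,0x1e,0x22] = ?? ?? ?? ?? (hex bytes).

MEM[0x10,0x07,0x1e,0x22] = d6 1a d6 e7

D0: mem[0x01..0x08] <- [d6 6a b4 59 3d 36 1a ad]
D1: mem[0x1d..0x1f] <- [6c d6 e7]
D2: mem[0x1f..0x22] <- [77 6c d6 e7]
D3: mem[0x0e..0x10] <- [77 6c d6]
query mem[0x10]=0xd6, mem[0x07]=0x1a, mem[0x1e]=0xd6, mem[0x22]=0xe7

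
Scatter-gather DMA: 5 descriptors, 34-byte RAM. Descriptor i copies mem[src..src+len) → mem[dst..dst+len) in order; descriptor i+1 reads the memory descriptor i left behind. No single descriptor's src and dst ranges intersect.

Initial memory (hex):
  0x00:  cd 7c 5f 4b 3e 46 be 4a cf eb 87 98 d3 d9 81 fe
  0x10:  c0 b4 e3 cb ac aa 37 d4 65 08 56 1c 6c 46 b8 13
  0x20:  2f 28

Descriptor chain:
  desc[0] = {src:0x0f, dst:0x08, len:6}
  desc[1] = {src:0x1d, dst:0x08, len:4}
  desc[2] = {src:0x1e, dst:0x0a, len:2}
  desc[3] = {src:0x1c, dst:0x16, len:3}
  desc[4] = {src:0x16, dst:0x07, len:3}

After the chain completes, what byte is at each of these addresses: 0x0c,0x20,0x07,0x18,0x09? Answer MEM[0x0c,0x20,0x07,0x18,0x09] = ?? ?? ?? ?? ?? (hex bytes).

MEM[0x0c,0x20,0x07,0x18,0x09] = cb 2f 6c b8 b8

  after D0: wrote 6B at 0x08 = fec0b4e3cbac
  after D1: wrote 4B at 0x08 = 46b8132f
  after D2: wrote 2B at 0x0a = b813
  after D3: wrote 3B at 0x16 = 6c46b8
  after D4: wrote 3B at 0x07 = 6c46b8
query mem[0x0c]=0xcb, mem[0x20]=0x2f, mem[0x07]=0x6c, mem[0x18]=0xb8, mem[0x09]=0xb8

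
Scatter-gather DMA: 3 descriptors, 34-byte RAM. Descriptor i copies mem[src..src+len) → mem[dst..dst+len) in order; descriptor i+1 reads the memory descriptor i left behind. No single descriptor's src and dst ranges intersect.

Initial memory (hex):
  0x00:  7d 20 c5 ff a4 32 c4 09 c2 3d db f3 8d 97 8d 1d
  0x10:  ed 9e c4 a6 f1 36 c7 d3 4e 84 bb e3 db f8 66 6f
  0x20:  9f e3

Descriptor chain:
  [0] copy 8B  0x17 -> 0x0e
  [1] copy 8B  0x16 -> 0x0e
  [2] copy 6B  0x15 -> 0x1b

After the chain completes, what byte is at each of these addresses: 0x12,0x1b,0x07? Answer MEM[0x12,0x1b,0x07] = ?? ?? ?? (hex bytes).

MEM[0x12,0x1b,0x07] = bb f8 09

D0: mem[0x0e..0x15] <- [d3 4e 84 bb e3 db f8 66]
D1: mem[0x0e..0x15] <- [c7 d3 4e 84 bb e3 db f8]
D2: mem[0x1b..0x20] <- [f8 c7 d3 4e 84 bb]
query mem[0x12]=0xbb, mem[0x1b]=0xf8, mem[0x07]=0x09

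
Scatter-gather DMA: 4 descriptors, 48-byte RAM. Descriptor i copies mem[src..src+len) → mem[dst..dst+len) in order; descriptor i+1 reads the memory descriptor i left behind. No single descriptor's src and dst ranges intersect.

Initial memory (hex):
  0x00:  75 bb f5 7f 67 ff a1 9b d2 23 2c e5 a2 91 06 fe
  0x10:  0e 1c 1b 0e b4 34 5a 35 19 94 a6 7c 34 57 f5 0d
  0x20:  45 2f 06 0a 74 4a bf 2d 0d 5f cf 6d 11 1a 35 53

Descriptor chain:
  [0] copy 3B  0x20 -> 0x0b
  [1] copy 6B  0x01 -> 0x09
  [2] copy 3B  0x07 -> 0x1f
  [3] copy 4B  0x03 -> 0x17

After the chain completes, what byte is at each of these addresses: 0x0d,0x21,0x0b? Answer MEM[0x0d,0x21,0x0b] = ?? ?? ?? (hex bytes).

[0] 0x20->0x0b len=3 : 45 2f 06
[1] 0x01->0x09 len=6 : bb f5 7f 67 ff a1
[2] 0x07->0x1f len=3 : 9b d2 bb
[3] 0x03->0x17 len=4 : 7f 67 ff a1
query mem[0x0d]=0xff, mem[0x21]=0xbb, mem[0x0b]=0x7f

MEM[0x0d,0x21,0x0b] = ff bb 7f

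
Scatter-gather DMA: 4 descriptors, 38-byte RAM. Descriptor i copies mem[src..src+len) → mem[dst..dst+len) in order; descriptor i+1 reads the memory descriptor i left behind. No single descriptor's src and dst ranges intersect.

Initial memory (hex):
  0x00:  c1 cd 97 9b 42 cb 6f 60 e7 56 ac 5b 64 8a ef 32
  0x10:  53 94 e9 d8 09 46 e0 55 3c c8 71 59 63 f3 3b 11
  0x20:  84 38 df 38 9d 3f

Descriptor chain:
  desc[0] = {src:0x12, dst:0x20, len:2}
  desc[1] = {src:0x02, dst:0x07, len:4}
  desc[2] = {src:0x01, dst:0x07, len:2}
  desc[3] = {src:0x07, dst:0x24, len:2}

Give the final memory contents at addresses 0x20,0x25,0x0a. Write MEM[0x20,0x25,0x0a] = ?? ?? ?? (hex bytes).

MEM[0x20,0x25,0x0a] = e9 97 cb

D0: mem[0x20..0x21] <- [e9 d8]
D1: mem[0x07..0x0a] <- [97 9b 42 cb]
D2: mem[0x07..0x08] <- [cd 97]
D3: mem[0x24..0x25] <- [cd 97]
query mem[0x20]=0xe9, mem[0x25]=0x97, mem[0x0a]=0xcb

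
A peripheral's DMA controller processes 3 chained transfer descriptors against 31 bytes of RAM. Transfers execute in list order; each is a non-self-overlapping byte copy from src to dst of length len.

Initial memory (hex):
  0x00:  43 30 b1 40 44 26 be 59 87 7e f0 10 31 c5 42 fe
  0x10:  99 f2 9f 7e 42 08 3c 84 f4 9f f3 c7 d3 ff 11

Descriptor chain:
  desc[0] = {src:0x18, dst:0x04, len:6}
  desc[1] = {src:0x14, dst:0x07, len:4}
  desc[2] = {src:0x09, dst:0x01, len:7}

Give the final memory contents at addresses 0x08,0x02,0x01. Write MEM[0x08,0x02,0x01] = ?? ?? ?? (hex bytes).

MEM[0x08,0x02,0x01] = 08 84 3c

#0 dst[0x04+6] := {0xf4,0x9f,0xf3,0xc7,0xd3,0xff}
#1 dst[0x07+4] := {0x42,0x08,0x3c,0x84}
#2 dst[0x01+7] := {0x3c,0x84,0x10,0x31,0xc5,0x42,0xfe}
query mem[0x08]=0x08, mem[0x02]=0x84, mem[0x01]=0x3c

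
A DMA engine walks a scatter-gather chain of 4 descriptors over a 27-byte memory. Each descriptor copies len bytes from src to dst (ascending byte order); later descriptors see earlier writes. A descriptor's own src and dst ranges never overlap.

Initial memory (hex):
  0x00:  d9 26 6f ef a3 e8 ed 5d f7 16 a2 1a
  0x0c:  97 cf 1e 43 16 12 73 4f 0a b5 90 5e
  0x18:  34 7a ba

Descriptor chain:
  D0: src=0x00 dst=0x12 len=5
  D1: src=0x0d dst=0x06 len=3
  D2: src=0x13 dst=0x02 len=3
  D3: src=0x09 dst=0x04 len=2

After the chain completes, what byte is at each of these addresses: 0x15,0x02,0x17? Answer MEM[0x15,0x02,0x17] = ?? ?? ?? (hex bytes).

D0: mem[0x12..0x16] <- [d9 26 6f ef a3]
D1: mem[0x06..0x08] <- [cf 1e 43]
D2: mem[0x02..0x04] <- [26 6f ef]
D3: mem[0x04..0x05] <- [16 a2]
query mem[0x15]=0xef, mem[0x02]=0x26, mem[0x17]=0x5e

MEM[0x15,0x02,0x17] = ef 26 5e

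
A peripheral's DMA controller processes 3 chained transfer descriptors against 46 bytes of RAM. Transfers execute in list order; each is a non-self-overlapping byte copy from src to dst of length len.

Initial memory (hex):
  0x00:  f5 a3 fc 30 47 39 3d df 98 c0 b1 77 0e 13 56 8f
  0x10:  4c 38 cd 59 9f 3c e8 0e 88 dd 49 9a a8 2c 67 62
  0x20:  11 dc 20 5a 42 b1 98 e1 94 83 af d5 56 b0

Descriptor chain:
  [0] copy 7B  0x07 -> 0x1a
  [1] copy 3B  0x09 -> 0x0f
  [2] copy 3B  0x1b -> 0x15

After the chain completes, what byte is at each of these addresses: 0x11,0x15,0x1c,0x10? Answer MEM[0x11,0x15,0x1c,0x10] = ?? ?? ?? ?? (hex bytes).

MEM[0x11,0x15,0x1c,0x10] = 77 98 c0 b1

  after D0: wrote 7B at 0x1a = df98c0b1770e13
  after D1: wrote 3B at 0x0f = c0b177
  after D2: wrote 3B at 0x15 = 98c0b1
query mem[0x11]=0x77, mem[0x15]=0x98, mem[0x1c]=0xc0, mem[0x10]=0xb1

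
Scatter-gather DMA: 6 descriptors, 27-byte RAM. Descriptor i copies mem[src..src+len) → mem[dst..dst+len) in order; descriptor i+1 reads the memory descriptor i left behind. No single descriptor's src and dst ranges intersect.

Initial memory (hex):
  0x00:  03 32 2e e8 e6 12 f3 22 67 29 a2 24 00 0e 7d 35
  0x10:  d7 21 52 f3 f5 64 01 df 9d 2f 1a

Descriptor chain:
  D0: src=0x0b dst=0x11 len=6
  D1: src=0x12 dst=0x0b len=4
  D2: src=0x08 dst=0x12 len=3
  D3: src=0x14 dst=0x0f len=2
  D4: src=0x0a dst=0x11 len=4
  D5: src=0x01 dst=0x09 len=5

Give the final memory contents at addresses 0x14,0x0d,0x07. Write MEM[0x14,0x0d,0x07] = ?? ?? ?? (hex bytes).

MEM[0x14,0x0d,0x07] = 7d 12 22

[0] 0x0b->0x11 len=6 : 24 00 0e 7d 35 d7
[1] 0x12->0x0b len=4 : 00 0e 7d 35
[2] 0x08->0x12 len=3 : 67 29 a2
[3] 0x14->0x0f len=2 : a2 35
[4] 0x0a->0x11 len=4 : a2 00 0e 7d
[5] 0x01->0x09 len=5 : 32 2e e8 e6 12
query mem[0x14]=0x7d, mem[0x0d]=0x12, mem[0x07]=0x22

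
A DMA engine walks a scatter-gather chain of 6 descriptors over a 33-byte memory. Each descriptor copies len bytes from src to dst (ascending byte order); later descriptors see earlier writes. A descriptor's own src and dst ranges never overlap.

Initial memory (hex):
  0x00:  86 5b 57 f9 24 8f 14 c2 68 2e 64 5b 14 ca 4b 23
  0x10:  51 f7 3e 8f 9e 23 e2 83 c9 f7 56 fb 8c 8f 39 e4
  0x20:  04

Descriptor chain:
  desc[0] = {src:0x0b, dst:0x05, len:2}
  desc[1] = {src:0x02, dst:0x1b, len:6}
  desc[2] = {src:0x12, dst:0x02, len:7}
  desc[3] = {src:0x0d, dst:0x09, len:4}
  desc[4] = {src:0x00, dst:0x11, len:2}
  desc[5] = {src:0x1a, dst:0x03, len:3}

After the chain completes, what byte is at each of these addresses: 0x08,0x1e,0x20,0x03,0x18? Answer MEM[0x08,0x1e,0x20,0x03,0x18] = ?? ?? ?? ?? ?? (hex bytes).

[0] 0x0b->0x05 len=2 : 5b 14
[1] 0x02->0x1b len=6 : 57 f9 24 5b 14 c2
[2] 0x12->0x02 len=7 : 3e 8f 9e 23 e2 83 c9
[3] 0x0d->0x09 len=4 : ca 4b 23 51
[4] 0x00->0x11 len=2 : 86 5b
[5] 0x1a->0x03 len=3 : 56 57 f9
query mem[0x08]=0xc9, mem[0x1e]=0x5b, mem[0x20]=0xc2, mem[0x03]=0x56, mem[0x18]=0xc9

MEM[0x08,0x1e,0x20,0x03,0x18] = c9 5b c2 56 c9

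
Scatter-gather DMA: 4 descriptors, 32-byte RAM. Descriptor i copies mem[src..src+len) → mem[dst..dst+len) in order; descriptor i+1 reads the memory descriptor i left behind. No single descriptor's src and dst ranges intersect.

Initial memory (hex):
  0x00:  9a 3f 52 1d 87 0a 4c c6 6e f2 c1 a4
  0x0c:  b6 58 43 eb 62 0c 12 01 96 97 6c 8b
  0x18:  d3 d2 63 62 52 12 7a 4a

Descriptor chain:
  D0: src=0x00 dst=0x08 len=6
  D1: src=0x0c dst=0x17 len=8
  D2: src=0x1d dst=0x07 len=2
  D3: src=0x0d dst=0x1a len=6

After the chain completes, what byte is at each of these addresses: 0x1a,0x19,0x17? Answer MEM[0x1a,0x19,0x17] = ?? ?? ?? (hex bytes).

[0] 0x00->0x08 len=6 : 9a 3f 52 1d 87 0a
[1] 0x0c->0x17 len=8 : 87 0a 43 eb 62 0c 12 01
[2] 0x1d->0x07 len=2 : 12 01
[3] 0x0d->0x1a len=6 : 0a 43 eb 62 0c 12
query mem[0x1a]=0x0a, mem[0x19]=0x43, mem[0x17]=0x87

MEM[0x1a,0x19,0x17] = 0a 43 87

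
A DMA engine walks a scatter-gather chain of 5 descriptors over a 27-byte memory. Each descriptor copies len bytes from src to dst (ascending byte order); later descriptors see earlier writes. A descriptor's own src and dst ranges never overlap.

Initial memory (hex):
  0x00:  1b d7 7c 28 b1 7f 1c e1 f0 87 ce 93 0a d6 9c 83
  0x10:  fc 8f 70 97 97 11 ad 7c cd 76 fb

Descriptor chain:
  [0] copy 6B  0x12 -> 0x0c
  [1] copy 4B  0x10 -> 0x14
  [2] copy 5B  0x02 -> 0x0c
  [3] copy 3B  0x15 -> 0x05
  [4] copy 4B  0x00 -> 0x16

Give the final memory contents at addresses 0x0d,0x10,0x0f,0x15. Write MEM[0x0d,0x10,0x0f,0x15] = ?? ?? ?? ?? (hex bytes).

MEM[0x0d,0x10,0x0f,0x15] = 28 1c 7f 7c

#0 dst[0x0c+6] := {0x70,0x97,0x97,0x11,0xad,0x7c}
#1 dst[0x14+4] := {0xad,0x7c,0x70,0x97}
#2 dst[0x0c+5] := {0x7c,0x28,0xb1,0x7f,0x1c}
#3 dst[0x05+3] := {0x7c,0x70,0x97}
#4 dst[0x16+4] := {0x1b,0xd7,0x7c,0x28}
query mem[0x0d]=0x28, mem[0x10]=0x1c, mem[0x0f]=0x7f, mem[0x15]=0x7c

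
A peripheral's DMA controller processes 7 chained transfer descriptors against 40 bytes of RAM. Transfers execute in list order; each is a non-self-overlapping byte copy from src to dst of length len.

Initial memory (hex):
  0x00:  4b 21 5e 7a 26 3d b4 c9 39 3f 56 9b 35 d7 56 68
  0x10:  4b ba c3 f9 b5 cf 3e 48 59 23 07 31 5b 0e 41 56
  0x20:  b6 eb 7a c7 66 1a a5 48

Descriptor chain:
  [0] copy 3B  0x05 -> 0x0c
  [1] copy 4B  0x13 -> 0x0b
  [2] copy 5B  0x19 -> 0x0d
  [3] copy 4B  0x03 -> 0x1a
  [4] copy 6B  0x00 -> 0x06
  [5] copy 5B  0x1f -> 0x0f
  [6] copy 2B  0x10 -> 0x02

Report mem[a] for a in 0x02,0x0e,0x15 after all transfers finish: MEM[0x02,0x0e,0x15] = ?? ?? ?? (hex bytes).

MEM[0x02,0x0e,0x15] = b6 07 cf

D0: mem[0x0c..0x0e] <- [3d b4 c9]
D1: mem[0x0b..0x0e] <- [f9 b5 cf 3e]
D2: mem[0x0d..0x11] <- [23 07 31 5b 0e]
D3: mem[0x1a..0x1d] <- [7a 26 3d b4]
D4: mem[0x06..0x0b] <- [4b 21 5e 7a 26 3d]
D5: mem[0x0f..0x13] <- [56 b6 eb 7a c7]
D6: mem[0x02..0x03] <- [b6 eb]
query mem[0x02]=0xb6, mem[0x0e]=0x07, mem[0x15]=0xcf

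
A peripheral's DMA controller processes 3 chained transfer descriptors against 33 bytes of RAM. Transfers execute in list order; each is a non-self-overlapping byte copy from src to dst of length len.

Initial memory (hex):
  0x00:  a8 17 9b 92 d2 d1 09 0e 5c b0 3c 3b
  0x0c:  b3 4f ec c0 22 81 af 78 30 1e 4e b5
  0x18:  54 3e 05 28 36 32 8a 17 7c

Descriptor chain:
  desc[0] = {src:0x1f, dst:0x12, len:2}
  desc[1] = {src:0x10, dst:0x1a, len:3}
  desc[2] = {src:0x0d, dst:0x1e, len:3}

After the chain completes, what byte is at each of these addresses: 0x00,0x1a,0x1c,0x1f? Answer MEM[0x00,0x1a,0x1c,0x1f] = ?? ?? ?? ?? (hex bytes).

D0: mem[0x12..0x13] <- [17 7c]
D1: mem[0x1a..0x1c] <- [22 81 17]
D2: mem[0x1e..0x20] <- [4f ec c0]
query mem[0x00]=0xa8, mem[0x1a]=0x22, mem[0x1c]=0x17, mem[0x1f]=0xec

MEM[0x00,0x1a,0x1c,0x1f] = a8 22 17 ec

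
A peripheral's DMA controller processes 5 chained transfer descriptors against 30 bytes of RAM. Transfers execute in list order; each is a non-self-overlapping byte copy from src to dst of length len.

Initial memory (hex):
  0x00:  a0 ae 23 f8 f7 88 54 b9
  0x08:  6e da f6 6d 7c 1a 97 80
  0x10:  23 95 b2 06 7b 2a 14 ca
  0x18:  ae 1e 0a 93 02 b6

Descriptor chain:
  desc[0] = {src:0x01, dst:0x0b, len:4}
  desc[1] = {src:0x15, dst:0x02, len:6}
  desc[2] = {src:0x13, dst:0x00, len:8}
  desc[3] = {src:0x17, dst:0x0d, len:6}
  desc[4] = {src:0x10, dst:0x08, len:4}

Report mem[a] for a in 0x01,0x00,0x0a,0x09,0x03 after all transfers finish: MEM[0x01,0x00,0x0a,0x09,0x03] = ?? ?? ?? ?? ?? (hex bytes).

  after D0: wrote 4B at 0x0b = ae23f8f7
  after D1: wrote 6B at 0x02 = 2a14caae1e0a
  after D2: wrote 8B at 0x00 = 067b2a14caae1e0a
  after D3: wrote 6B at 0x0d = caae1e0a9302
  after D4: wrote 4B at 0x08 = 0a930206
query mem[0x01]=0x7b, mem[0x00]=0x06, mem[0x0a]=0x02, mem[0x09]=0x93, mem[0x03]=0x14

MEM[0x01,0x00,0x0a,0x09,0x03] = 7b 06 02 93 14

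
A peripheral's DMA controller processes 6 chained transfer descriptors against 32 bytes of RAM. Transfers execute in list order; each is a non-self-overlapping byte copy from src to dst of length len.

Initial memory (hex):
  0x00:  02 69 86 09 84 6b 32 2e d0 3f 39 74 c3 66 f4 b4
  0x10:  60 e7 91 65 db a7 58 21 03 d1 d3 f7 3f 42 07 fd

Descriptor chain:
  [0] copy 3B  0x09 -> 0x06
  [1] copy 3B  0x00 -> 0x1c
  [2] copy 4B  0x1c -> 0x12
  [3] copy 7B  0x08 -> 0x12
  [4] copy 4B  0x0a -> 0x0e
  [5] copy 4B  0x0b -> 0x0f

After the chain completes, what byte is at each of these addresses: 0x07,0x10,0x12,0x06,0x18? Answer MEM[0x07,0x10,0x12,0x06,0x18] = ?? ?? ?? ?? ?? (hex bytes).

MEM[0x07,0x10,0x12,0x06,0x18] = 39 c3 39 3f f4

[0] 0x09->0x06 len=3 : 3f 39 74
[1] 0x00->0x1c len=3 : 02 69 86
[2] 0x1c->0x12 len=4 : 02 69 86 fd
[3] 0x08->0x12 len=7 : 74 3f 39 74 c3 66 f4
[4] 0x0a->0x0e len=4 : 39 74 c3 66
[5] 0x0b->0x0f len=4 : 74 c3 66 39
query mem[0x07]=0x39, mem[0x10]=0xc3, mem[0x12]=0x39, mem[0x06]=0x3f, mem[0x18]=0xf4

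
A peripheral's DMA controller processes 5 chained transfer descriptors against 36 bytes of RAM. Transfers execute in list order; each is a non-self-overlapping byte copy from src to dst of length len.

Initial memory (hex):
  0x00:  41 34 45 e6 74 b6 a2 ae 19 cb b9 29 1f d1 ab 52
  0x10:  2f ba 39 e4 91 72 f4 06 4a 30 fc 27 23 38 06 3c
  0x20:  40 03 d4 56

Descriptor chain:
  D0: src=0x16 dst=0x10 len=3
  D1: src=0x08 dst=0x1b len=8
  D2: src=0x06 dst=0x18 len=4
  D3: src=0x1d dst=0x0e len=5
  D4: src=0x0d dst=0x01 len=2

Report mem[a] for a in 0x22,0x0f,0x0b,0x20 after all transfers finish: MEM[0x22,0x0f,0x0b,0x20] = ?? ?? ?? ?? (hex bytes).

MEM[0x22,0x0f,0x0b,0x20] = 52 29 29 d1

  after D0: wrote 3B at 0x10 = f4064a
  after D1: wrote 8B at 0x1b = 19cbb9291fd1ab52
  after D2: wrote 4B at 0x18 = a2ae19cb
  after D3: wrote 5B at 0x0e = b9291fd1ab
  after D4: wrote 2B at 0x01 = d1b9
query mem[0x22]=0x52, mem[0x0f]=0x29, mem[0x0b]=0x29, mem[0x20]=0xd1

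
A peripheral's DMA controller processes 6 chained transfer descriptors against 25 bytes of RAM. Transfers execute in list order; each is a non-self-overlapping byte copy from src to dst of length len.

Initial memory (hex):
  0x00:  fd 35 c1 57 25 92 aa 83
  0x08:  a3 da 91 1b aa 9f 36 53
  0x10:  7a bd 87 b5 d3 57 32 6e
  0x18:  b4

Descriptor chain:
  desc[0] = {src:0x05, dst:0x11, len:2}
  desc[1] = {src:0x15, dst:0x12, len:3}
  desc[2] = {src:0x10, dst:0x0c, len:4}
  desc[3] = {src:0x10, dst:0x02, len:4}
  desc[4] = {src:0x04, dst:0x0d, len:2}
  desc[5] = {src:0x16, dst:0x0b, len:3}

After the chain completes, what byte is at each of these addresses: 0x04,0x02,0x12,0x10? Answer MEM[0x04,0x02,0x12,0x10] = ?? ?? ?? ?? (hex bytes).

[0] 0x05->0x11 len=2 : 92 aa
[1] 0x15->0x12 len=3 : 57 32 6e
[2] 0x10->0x0c len=4 : 7a 92 57 32
[3] 0x10->0x02 len=4 : 7a 92 57 32
[4] 0x04->0x0d len=2 : 57 32
[5] 0x16->0x0b len=3 : 32 6e b4
query mem[0x04]=0x57, mem[0x02]=0x7a, mem[0x12]=0x57, mem[0x10]=0x7a

MEM[0x04,0x02,0x12,0x10] = 57 7a 57 7a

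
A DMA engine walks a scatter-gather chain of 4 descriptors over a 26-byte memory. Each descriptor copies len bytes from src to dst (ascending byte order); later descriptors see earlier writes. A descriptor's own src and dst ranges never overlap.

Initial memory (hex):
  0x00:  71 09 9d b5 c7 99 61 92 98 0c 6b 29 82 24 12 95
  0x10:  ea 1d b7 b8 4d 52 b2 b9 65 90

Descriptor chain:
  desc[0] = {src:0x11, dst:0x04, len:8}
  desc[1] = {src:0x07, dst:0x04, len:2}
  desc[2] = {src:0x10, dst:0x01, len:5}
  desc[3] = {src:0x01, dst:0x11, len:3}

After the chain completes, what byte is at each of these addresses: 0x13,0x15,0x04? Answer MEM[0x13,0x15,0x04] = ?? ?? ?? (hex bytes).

MEM[0x13,0x15,0x04] = b7 52 b8

#0 dst[0x04+8] := {0x1d,0xb7,0xb8,0x4d,0x52,0xb2,0xb9,0x65}
#1 dst[0x04+2] := {0x4d,0x52}
#2 dst[0x01+5] := {0xea,0x1d,0xb7,0xb8,0x4d}
#3 dst[0x11+3] := {0xea,0x1d,0xb7}
query mem[0x13]=0xb7, mem[0x15]=0x52, mem[0x04]=0xb8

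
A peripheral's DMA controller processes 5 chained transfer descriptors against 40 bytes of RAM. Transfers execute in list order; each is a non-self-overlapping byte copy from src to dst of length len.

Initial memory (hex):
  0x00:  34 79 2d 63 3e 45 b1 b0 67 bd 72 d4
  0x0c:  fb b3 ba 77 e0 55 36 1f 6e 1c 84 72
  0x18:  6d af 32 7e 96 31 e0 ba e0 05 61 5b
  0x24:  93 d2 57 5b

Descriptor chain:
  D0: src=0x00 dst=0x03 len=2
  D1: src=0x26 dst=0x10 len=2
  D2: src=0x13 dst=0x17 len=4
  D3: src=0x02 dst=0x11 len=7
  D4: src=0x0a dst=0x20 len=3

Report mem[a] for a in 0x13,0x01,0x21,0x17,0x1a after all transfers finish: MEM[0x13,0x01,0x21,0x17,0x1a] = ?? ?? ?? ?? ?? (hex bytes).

MEM[0x13,0x01,0x21,0x17,0x1a] = 79 79 d4 67 84

  after D0: wrote 2B at 0x03 = 3479
  after D1: wrote 2B at 0x10 = 575b
  after D2: wrote 4B at 0x17 = 1f6e1c84
  after D3: wrote 7B at 0x11 = 2d347945b1b067
  after D4: wrote 3B at 0x20 = 72d4fb
query mem[0x13]=0x79, mem[0x01]=0x79, mem[0x21]=0xd4, mem[0x17]=0x67, mem[0x1a]=0x84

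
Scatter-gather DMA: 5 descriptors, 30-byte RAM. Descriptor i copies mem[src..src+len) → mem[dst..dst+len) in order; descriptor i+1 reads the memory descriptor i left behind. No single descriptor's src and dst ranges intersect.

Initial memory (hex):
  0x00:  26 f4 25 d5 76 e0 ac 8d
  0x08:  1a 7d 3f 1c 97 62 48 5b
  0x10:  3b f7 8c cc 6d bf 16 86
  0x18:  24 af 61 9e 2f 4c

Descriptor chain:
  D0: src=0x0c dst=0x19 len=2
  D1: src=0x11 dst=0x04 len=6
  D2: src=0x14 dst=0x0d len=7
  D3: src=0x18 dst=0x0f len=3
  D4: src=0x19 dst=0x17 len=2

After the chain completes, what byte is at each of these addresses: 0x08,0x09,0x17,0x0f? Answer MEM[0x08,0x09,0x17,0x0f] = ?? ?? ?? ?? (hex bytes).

MEM[0x08,0x09,0x17,0x0f] = bf 16 97 24

  after D0: wrote 2B at 0x19 = 9762
  after D1: wrote 6B at 0x04 = f78ccc6dbf16
  after D2: wrote 7B at 0x0d = 6dbf1686249762
  after D3: wrote 3B at 0x0f = 249762
  after D4: wrote 2B at 0x17 = 9762
query mem[0x08]=0xbf, mem[0x09]=0x16, mem[0x17]=0x97, mem[0x0f]=0x24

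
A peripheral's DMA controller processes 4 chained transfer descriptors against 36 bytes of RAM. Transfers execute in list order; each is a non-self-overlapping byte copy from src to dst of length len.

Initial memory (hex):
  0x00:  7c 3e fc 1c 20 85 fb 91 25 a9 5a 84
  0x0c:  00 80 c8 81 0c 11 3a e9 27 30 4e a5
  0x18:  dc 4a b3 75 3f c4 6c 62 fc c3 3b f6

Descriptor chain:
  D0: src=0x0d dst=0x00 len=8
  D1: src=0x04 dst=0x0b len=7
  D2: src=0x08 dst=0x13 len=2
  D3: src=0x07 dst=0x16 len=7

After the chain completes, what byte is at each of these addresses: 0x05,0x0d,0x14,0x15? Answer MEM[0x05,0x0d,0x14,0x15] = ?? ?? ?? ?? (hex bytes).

MEM[0x05,0x0d,0x14,0x15] = 3a e9 a9 30

  after D0: wrote 8B at 0x00 = 80c8810c113ae927
  after D1: wrote 7B at 0x0b = 113ae92725a95a
  after D2: wrote 2B at 0x13 = 25a9
  after D3: wrote 7B at 0x16 = 2725a95a113ae9
query mem[0x05]=0x3a, mem[0x0d]=0xe9, mem[0x14]=0xa9, mem[0x15]=0x30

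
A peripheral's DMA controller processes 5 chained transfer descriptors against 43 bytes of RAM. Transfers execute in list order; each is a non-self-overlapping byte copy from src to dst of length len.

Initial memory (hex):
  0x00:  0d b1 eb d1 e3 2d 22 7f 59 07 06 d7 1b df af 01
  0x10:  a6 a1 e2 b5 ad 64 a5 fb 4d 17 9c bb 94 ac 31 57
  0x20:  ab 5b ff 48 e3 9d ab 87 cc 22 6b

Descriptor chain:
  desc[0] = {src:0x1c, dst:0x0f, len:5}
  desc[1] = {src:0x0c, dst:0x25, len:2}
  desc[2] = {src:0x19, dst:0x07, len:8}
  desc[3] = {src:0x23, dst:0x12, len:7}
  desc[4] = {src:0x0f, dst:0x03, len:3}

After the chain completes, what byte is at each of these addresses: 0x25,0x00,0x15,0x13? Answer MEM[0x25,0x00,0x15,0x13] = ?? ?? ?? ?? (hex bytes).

MEM[0x25,0x00,0x15,0x13] = 1b 0d df e3

D0: mem[0x0f..0x13] <- [94 ac 31 57 ab]
D1: mem[0x25..0x26] <- [1b df]
D2: mem[0x07..0x0e] <- [17 9c bb 94 ac 31 57 ab]
D3: mem[0x12..0x18] <- [48 e3 1b df 87 cc 22]
D4: mem[0x03..0x05] <- [94 ac 31]
query mem[0x25]=0x1b, mem[0x00]=0x0d, mem[0x15]=0xdf, mem[0x13]=0xe3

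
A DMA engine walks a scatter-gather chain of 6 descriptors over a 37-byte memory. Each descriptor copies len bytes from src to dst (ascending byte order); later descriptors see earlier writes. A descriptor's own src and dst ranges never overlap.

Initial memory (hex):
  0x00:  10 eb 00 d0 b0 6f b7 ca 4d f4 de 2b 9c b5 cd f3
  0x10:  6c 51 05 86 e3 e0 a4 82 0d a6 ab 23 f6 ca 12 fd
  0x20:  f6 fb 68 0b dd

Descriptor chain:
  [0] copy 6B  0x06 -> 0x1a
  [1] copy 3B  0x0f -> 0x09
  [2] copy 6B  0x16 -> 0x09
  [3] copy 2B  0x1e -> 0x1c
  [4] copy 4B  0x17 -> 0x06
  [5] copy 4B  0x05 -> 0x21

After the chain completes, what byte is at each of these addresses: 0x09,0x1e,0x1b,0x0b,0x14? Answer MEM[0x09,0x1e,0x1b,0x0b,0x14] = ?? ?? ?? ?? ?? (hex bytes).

[0] 0x06->0x1a len=6 : b7 ca 4d f4 de 2b
[1] 0x0f->0x09 len=3 : f3 6c 51
[2] 0x16->0x09 len=6 : a4 82 0d a6 b7 ca
[3] 0x1e->0x1c len=2 : de 2b
[4] 0x17->0x06 len=4 : 82 0d a6 b7
[5] 0x05->0x21 len=4 : 6f 82 0d a6
query mem[0x09]=0xb7, mem[0x1e]=0xde, mem[0x1b]=0xca, mem[0x0b]=0x0d, mem[0x14]=0xe3

MEM[0x09,0x1e,0x1b,0x0b,0x14] = b7 de ca 0d e3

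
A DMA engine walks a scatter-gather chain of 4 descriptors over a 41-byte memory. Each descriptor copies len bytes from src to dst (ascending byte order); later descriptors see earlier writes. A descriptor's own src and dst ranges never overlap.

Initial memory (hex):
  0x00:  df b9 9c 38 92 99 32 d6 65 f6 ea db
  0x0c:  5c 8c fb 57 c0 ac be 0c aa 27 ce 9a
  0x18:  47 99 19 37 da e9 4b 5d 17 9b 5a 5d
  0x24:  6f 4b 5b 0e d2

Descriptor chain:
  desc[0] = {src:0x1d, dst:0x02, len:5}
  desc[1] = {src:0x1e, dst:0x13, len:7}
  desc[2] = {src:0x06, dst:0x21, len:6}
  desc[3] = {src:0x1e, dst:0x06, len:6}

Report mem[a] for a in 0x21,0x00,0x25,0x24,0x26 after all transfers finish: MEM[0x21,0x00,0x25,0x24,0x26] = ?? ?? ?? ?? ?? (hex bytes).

D0: mem[0x02..0x06] <- [e9 4b 5d 17 9b]
D1: mem[0x13..0x19] <- [4b 5d 17 9b 5a 5d 6f]
D2: mem[0x21..0x26] <- [9b d6 65 f6 ea db]
D3: mem[0x06..0x0b] <- [4b 5d 17 9b d6 65]
query mem[0x21]=0x9b, mem[0x00]=0xdf, mem[0x25]=0xea, mem[0x24]=0xf6, mem[0x26]=0xdb

MEM[0x21,0x00,0x25,0x24,0x26] = 9b df ea f6 db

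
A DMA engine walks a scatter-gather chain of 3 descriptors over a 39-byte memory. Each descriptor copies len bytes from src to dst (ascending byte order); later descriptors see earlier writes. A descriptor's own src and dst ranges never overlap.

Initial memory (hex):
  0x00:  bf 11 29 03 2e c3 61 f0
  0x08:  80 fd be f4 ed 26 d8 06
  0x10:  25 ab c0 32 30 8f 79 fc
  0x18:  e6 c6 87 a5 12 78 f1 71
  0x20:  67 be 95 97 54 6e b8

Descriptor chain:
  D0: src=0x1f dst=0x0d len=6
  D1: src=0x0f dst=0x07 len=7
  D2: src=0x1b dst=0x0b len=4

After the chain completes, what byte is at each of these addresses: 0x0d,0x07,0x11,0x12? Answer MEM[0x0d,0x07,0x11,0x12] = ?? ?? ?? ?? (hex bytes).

MEM[0x0d,0x07,0x11,0x12] = 78 be 97 54

  after D0: wrote 6B at 0x0d = 7167be959754
  after D1: wrote 7B at 0x07 = be95975432308f
  after D2: wrote 4B at 0x0b = a51278f1
query mem[0x0d]=0x78, mem[0x07]=0xbe, mem[0x11]=0x97, mem[0x12]=0x54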